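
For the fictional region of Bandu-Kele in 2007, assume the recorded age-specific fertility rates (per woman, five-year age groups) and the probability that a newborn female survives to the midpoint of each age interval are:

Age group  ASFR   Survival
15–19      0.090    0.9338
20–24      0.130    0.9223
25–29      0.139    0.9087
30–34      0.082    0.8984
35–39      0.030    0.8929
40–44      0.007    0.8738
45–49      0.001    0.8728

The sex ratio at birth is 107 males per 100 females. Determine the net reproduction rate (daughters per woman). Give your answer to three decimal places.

Proportion female at birth = 100 / (100 + 107) = 0.48309.
Weighting each age-specific rate by interval width and survival:
  15–19: 5 × 0.090 × 0.9338 = 0.42021
  20–24: 5 × 0.130 × 0.9223 = 0.59950
  25–29: 5 × 0.139 × 0.9087 = 0.63155
  30–34: 5 × 0.082 × 0.8984 = 0.36834
  35–39: 5 × 0.030 × 0.8929 = 0.13394
  40–44: 5 × 0.007 × 0.8738 = 0.03058
  45–49: 5 × 0.001 × 0.8728 = 0.00436
Sum = 2.18848
NRR = 0.48309 × 2.18848 = 1.05723
An NRR exceeding 1 indicates intrinsic growth under these rates.

1.057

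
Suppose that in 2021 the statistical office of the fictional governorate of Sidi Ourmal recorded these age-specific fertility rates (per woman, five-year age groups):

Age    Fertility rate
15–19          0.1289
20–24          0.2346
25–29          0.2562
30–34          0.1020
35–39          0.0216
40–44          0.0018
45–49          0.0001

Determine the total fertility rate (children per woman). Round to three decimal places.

3.726

Sum of ASFRs = 0.1289 + 0.2346 + 0.2562 + 0.1020 + 0.0216 + 0.0018 + 0.0001 = 0.7452
TFR = 5 × 0.7452 = 3.726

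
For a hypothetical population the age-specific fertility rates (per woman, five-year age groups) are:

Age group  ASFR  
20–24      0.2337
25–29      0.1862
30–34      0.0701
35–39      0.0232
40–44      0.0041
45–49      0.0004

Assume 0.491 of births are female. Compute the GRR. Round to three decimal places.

1.271

Proportion female at birth = 0.491.
Sum of ASFRs = 0.2337 + 0.1862 + 0.0701 + 0.0232 + 0.0041 + 0.0004 = 0.5177
TFR = 5 × 0.5177 = 2.5885
GRR = 0.491 × 2.5885 = 1.27095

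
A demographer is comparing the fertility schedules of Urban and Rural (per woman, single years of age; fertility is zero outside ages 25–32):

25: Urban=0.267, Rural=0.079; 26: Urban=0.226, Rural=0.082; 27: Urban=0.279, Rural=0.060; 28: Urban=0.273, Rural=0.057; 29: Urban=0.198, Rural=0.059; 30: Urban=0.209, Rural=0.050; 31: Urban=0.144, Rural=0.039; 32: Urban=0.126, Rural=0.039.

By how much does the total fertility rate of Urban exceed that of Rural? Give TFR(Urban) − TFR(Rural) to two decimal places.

1.26

Urban:
  Sum of ASFRs = 0.267 + 0.226 + 0.279 + 0.273 + 0.198 + 0.209 + 0.144 + 0.126 = 1.722
  TFR = 1.722
Rural:
  Sum of ASFRs = 0.079 + 0.082 + 0.060 + 0.057 + 0.059 + 0.050 + 0.039 + 0.039 = 0.465
  TFR = 0.465
Difference = 1.722 − 0.465 = 1.257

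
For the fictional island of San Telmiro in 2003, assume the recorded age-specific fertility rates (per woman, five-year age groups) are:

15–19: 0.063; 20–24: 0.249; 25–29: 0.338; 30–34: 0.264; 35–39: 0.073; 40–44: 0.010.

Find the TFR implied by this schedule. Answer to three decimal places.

4.985

Sum of ASFRs = 0.063 + 0.249 + 0.338 + 0.264 + 0.073 + 0.010 = 0.997
TFR = 5 × 0.997 = 4.985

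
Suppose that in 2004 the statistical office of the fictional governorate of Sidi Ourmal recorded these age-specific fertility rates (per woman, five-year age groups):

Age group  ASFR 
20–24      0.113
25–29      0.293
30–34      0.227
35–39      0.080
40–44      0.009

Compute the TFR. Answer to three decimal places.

Sum of ASFRs = 0.113 + 0.293 + 0.227 + 0.080 + 0.009 = 0.722
TFR = 5 × 0.722 = 3.61

3.610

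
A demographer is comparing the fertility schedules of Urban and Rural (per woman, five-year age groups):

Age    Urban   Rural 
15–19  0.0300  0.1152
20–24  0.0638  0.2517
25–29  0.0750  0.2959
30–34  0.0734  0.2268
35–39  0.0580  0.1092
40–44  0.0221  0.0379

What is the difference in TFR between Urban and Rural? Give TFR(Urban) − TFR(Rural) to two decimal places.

-3.57

Urban:
  Sum of ASFRs = 0.0300 + 0.0638 + 0.0750 + 0.0734 + 0.0580 + 0.0221 = 0.3223
  TFR = 5 × 0.3223 = 1.6115
Rural:
  Sum of ASFRs = 0.1152 + 0.2517 + 0.2959 + 0.2268 + 0.1092 + 0.0379 = 1.0367
  TFR = 5 × 1.0367 = 5.1835
Difference = 1.6115 − 5.1835 = -3.572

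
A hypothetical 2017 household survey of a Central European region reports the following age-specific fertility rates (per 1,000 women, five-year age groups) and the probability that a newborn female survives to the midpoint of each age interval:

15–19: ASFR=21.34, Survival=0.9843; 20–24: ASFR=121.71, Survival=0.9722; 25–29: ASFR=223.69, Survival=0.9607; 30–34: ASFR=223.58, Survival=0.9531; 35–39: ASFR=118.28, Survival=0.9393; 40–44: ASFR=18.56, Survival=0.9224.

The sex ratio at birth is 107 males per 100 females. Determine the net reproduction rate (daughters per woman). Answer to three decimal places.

Proportion female at birth = 100 / (100 + 107) = 0.48309.
Weighting each age-specific rate by interval width and survival:
  15–19: 5 × 21.34/1000 × 0.9843 = 0.10502
  20–24: 5 × 121.71/1000 × 0.9722 = 0.59163
  25–29: 5 × 223.69/1000 × 0.9607 = 1.07449
  30–34: 5 × 223.58/1000 × 0.9531 = 1.06547
  35–39: 5 × 118.28/1000 × 0.9393 = 0.55550
  40–44: 5 × 18.56/1000 × 0.9224 = 0.08560
Sum = 3.47771
NRR = 0.48309 × 3.47771 = 1.68005

1.680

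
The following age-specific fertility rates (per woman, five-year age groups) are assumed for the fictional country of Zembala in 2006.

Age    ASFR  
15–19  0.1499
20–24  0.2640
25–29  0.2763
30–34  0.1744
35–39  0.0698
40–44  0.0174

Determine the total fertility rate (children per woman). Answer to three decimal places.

Sum of ASFRs = 0.1499 + 0.2640 + 0.2763 + 0.1744 + 0.0698 + 0.0174 = 0.9518
TFR = 5 × 0.9518 = 4.759

4.759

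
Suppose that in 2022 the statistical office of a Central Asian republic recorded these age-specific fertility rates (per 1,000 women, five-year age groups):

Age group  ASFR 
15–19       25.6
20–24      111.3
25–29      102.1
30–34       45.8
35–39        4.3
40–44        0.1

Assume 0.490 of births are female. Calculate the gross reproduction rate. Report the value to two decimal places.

Proportion female at birth = 0.490.
Sum of ASFRs = 25.6 + 111.3 + 102.1 + 45.8 + 4.3 + 0.1 = 289.2
TFR = 5 × 289.2 / 1000 = 1.446
GRR = 0.490 × 1.446 = 0.70854

0.71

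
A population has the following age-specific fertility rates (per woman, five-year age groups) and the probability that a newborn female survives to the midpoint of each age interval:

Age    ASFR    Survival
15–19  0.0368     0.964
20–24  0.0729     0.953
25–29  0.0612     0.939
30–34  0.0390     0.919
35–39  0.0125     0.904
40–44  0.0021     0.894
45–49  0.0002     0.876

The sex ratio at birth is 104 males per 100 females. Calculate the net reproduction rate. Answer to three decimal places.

Proportion female at birth = 100 / (100 + 104) = 0.49020.
Each age group contributes 5 × ASFR × survival:
  15–19: 5 × 0.0368 × 0.964 = 0.17738
  20–24: 5 × 0.0729 × 0.953 = 0.34737
  25–29: 5 × 0.0612 × 0.939 = 0.28733
  30–34: 5 × 0.0390 × 0.919 = 0.17921
  35–39: 5 × 0.0125 × 0.904 = 0.05650
  40–44: 5 × 0.0021 × 0.894 = 0.00939
  45–49: 5 × 0.0002 × 0.876 = 0.00088
Sum = 1.05806
NRR = 0.49020 × 1.05806 = 0.51866

0.519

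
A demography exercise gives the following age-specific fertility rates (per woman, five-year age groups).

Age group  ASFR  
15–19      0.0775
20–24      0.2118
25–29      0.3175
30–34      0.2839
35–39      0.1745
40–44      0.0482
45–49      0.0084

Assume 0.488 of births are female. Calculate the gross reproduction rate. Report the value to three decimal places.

Proportion female at birth = 0.488.
Sum of ASFRs = 0.0775 + 0.2118 + 0.3175 + 0.2839 + 0.1745 + 0.0482 + 0.0084 = 1.1218
TFR = 5 × 1.1218 = 5.609
GRR = 0.488 × 5.609 = 2.73719

2.737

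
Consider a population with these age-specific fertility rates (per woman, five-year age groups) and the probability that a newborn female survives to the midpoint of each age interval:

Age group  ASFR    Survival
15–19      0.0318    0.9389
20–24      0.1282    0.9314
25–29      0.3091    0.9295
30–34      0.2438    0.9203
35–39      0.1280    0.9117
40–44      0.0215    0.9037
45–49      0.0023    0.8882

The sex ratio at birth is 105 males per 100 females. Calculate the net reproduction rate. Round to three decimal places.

1.949

Proportion female at birth = 100 / (100 + 105) = 0.48780.
Per-age-group product (5 × ASFR × survival probability):
  15–19: 5 × 0.0318 × 0.9389 = 0.14929
  20–24: 5 × 0.1282 × 0.9314 = 0.59703
  25–29: 5 × 0.3091 × 0.9295 = 1.43654
  30–34: 5 × 0.2438 × 0.9203 = 1.12185
  35–39: 5 × 0.1280 × 0.9117 = 0.58349
  40–44: 5 × 0.0215 × 0.9037 = 0.09715
  45–49: 5 × 0.0023 × 0.8882 = 0.01021
Sum = 3.99556
NRR = 0.48780 × 3.99556 = 1.94903
With NRR above 1 the population is above replacement fertility.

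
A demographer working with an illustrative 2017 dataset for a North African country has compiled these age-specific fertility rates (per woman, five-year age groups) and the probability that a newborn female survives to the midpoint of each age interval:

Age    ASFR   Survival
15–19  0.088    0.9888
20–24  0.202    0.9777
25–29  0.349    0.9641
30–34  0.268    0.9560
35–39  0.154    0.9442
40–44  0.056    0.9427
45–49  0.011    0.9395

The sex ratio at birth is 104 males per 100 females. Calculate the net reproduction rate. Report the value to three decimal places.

2.661

Proportion female at birth = 100 / (100 + 104) = 0.49020.
Per-age-group product (5 × ASFR × survival probability):
  15–19: 5 × 0.088 × 0.9888 = 0.43507
  20–24: 5 × 0.202 × 0.9777 = 0.98748
  25–29: 5 × 0.349 × 0.9641 = 1.68235
  30–34: 5 × 0.268 × 0.9560 = 1.28104
  35–39: 5 × 0.154 × 0.9442 = 0.72703
  40–44: 5 × 0.056 × 0.9427 = 0.26396
  45–49: 5 × 0.011 × 0.9395 = 0.05167
Sum = 5.42860
NRR = 0.49020 × 5.42860 = 2.66110
With NRR above 1 the population is above replacement fertility.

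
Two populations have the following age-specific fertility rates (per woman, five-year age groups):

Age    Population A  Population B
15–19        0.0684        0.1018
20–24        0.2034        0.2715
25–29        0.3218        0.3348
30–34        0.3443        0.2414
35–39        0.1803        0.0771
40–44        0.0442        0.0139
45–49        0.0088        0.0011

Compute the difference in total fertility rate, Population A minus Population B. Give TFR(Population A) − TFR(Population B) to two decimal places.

Population A:
  Sum of ASFRs = 0.0684 + 0.2034 + 0.3218 + 0.3443 + 0.1803 + 0.0442 + 0.0088 = 1.1712
  TFR = 5 × 1.1712 = 5.856
Population B:
  Sum of ASFRs = 0.1018 + 0.2715 + 0.3348 + 0.2414 + 0.0771 + 0.0139 + 0.0011 = 1.0416
  TFR = 5 × 1.0416 = 5.208
Difference = 5.856 − 5.208 = 0.648

0.65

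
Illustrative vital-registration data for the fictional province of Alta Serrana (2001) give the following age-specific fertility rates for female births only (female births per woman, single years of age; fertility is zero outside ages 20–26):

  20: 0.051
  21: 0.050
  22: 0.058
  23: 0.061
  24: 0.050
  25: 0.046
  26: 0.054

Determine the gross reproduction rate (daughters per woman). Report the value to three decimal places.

0.370

Sum of female ASFRs = 0.051 + 0.050 + 0.058 + 0.061 + 0.050 + 0.046 + 0.054 = 0.370
GRR = 0.37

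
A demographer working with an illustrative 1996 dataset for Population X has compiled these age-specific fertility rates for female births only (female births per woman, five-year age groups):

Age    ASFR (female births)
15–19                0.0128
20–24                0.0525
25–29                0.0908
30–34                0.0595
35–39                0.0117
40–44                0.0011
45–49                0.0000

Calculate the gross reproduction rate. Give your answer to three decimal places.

1.142

Sum of female ASFRs = 0.0128 + 0.0525 + 0.0908 + 0.0595 + 0.0117 + 0.0011 + 0.0000 = 0.2284
GRR = 5 × 0.2284 = 1.142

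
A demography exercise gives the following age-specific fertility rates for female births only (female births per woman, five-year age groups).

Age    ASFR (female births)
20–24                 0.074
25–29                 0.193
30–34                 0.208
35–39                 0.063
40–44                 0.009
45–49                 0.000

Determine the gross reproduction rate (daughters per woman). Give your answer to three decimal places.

2.735

Sum of female ASFRs = 0.074 + 0.193 + 0.208 + 0.063 + 0.009 + 0.000 = 0.547
GRR = 5 × 0.547 = 2.735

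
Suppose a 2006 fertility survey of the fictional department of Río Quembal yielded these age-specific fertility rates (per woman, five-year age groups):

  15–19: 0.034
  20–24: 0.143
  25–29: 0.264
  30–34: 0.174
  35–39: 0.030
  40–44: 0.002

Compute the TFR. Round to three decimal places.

3.235

Sum of ASFRs = 0.034 + 0.143 + 0.264 + 0.174 + 0.030 + 0.002 = 0.647
TFR = 5 × 0.647 = 3.235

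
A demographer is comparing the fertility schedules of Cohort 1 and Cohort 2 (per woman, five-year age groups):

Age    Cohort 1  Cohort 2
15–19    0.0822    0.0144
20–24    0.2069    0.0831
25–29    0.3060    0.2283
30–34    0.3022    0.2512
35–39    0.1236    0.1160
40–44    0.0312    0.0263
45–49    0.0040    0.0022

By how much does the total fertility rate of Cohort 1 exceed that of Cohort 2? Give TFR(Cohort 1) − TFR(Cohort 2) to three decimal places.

1.673

Cohort 1:
  Sum of ASFRs = 0.0822 + 0.2069 + 0.3060 + 0.3022 + 0.1236 + 0.0312 + 0.0040 = 1.0561
  TFR = 5 × 1.0561 = 5.2805
Cohort 2:
  Sum of ASFRs = 0.0144 + 0.0831 + 0.2283 + 0.2512 + 0.1160 + 0.0263 + 0.0022 = 0.7215
  TFR = 5 × 0.7215 = 3.6075
Difference = 5.2805 − 3.6075 = 1.673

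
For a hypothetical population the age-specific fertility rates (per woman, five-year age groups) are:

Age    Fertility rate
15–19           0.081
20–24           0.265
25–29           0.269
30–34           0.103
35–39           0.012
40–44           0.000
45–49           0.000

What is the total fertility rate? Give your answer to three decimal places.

Sum of ASFRs = 0.081 + 0.265 + 0.269 + 0.103 + 0.012 + 0.000 + 0.000 = 0.730
TFR = 5 × 0.730 = 3.65

3.650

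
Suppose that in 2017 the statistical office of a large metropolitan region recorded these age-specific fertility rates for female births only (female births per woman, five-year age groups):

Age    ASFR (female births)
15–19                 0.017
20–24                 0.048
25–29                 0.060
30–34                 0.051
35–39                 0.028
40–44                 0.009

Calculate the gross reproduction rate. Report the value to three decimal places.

1.065

Sum of female ASFRs = 0.017 + 0.048 + 0.060 + 0.051 + 0.028 + 0.009 = 0.213
GRR = 5 × 0.213 = 1.065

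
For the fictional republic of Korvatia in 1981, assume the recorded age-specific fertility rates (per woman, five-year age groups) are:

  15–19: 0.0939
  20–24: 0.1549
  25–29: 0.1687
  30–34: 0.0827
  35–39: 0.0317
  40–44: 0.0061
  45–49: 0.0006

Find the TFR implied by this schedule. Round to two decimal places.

Sum of ASFRs = 0.0939 + 0.1549 + 0.1687 + 0.0827 + 0.0317 + 0.0061 + 0.0006 = 0.5386
TFR = 5 × 0.5386 = 2.693

2.69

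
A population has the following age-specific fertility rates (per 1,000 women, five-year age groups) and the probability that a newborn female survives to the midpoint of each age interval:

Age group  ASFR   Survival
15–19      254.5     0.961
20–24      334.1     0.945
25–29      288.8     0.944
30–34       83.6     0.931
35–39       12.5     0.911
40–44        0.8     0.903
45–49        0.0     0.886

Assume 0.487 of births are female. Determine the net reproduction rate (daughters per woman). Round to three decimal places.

Proportion female at birth = 0.487.
Each age group contributes 5 × ASFR × survival:
  15–19: 5 × 254.5/1000 × 0.961 = 1.22287
  20–24: 5 × 334.1/1000 × 0.945 = 1.57862
  25–29: 5 × 288.8/1000 × 0.944 = 1.36314
  30–34: 5 × 83.6/1000 × 0.931 = 0.38916
  35–39: 5 × 12.5/1000 × 0.911 = 0.05694
  40–44: 5 × 0.8/1000 × 0.903 = 0.00361
  45–49: 5 × 0.0/1000 × 0.886 = 0.00000
Sum = 4.61434
NRR = 0.487 × 4.61434 = 2.24718

2.247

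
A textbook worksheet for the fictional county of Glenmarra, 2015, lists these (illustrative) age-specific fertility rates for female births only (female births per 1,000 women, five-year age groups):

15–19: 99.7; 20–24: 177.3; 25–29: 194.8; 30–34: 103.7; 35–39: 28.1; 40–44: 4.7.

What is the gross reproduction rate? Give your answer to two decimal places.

3.04

Sum of female ASFRs = 99.7 + 177.3 + 194.8 + 103.7 + 28.1 + 4.7 = 608.3
GRR = 5 × 608.3 / 1000 = 3.0415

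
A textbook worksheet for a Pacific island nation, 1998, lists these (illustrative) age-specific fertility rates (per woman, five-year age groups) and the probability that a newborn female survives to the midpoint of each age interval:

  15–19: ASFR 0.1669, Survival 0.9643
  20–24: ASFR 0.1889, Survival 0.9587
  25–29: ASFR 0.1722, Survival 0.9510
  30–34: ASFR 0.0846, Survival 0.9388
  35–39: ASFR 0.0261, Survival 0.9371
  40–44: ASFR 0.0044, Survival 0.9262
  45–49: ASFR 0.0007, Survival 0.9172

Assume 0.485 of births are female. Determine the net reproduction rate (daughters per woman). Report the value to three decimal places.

1.490

Proportion female at birth = 0.485.
Survival-weighted fertility by age (5·fₓ·Sₓ):
  15–19: 5 × 0.1669 × 0.9643 = 0.80471
  20–24: 5 × 0.1889 × 0.9587 = 0.90549
  25–29: 5 × 0.1722 × 0.9510 = 0.81881
  30–34: 5 × 0.0846 × 0.9388 = 0.39711
  35–39: 5 × 0.0261 × 0.9371 = 0.12229
  40–44: 5 × 0.0044 × 0.9262 = 0.02038
  45–49: 5 × 0.0007 × 0.9172 = 0.00321
Sum = 3.07200
NRR = 0.485 × 3.07200 = 1.48992
An NRR exceeding 1 indicates intrinsic growth under these rates.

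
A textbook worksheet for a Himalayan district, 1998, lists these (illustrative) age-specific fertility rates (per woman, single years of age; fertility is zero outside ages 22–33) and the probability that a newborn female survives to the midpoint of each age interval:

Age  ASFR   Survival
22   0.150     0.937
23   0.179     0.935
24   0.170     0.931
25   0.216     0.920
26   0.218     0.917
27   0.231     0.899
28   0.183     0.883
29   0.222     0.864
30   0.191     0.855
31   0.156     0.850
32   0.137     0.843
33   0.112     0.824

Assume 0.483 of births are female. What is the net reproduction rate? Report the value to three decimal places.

Proportion female at birth = 0.483.
Per-age-group product (1 × ASFR × survival probability):
  22: 1 × 0.150 × 0.937 = 0.14055
  23: 1 × 0.179 × 0.935 = 0.16737
  24: 1 × 0.170 × 0.931 = 0.15827
  25: 1 × 0.216 × 0.920 = 0.19872
  26: 1 × 0.218 × 0.917 = 0.19991
  27: 1 × 0.231 × 0.899 = 0.20767
  28: 1 × 0.183 × 0.883 = 0.16159
  29: 1 × 0.222 × 0.864 = 0.19181
  30: 1 × 0.191 × 0.855 = 0.16331
  31: 1 × 0.156 × 0.850 = 0.13260
  32: 1 × 0.137 × 0.843 = 0.11549
  33: 1 × 0.112 × 0.824 = 0.09229
Sum = 1.92958
NRR = 0.483 × 1.92958 = 0.93199

0.932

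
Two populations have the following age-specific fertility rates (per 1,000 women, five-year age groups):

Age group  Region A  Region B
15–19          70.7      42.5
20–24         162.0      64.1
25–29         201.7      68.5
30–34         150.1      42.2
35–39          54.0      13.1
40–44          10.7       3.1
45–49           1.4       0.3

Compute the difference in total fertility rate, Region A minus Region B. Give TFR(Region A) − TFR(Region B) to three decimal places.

Region A:
  Sum of ASFRs = 70.7 + 162.0 + 201.7 + 150.1 + 54.0 + 10.7 + 1.4 = 650.6
  TFR = 5 × 650.6 / 1000 = 3.253
Region B:
  Sum of ASFRs = 42.5 + 64.1 + 68.5 + 42.2 + 13.1 + 3.1 + 0.3 = 233.8
  TFR = 5 × 233.8 / 1000 = 1.169
Difference = 3.253 − 1.169 = 2.084

2.084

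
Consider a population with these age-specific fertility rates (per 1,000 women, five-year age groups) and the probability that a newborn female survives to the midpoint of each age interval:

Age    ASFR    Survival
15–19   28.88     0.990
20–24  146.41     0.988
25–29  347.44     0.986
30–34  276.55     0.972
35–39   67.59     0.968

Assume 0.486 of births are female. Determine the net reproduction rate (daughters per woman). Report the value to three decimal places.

2.066

Proportion female at birth = 0.486.
Survival-weighted fertility by age (5·fₓ·Sₓ):
  15–19: 5 × 28.88/1000 × 0.990 = 0.14296
  20–24: 5 × 146.41/1000 × 0.988 = 0.72327
  25–29: 5 × 347.44/1000 × 0.986 = 1.71288
  30–34: 5 × 276.55/1000 × 0.972 = 1.34403
  35–39: 5 × 67.59/1000 × 0.968 = 0.32714
Sum = 4.25028
NRR = 0.486 × 4.25028 = 2.06564
With NRR above 1 the population is above replacement fertility.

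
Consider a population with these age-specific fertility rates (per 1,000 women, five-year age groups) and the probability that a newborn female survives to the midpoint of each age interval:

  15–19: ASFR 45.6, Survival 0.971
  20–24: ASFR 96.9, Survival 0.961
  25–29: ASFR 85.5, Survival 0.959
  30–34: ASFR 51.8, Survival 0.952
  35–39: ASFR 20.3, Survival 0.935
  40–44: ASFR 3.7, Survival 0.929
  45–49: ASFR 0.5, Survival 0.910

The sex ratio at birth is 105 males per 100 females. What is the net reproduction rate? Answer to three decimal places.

Proportion female at birth = 100 / (100 + 105) = 0.48780.
Per-age-group product (5 × ASFR × survival probability):
  15–19: 5 × 45.6/1000 × 0.971 = 0.22139
  20–24: 5 × 96.9/1000 × 0.961 = 0.46560
  25–29: 5 × 85.5/1000 × 0.959 = 0.40997
  30–34: 5 × 51.8/1000 × 0.952 = 0.24657
  35–39: 5 × 20.3/1000 × 0.935 = 0.09490
  40–44: 5 × 3.7/1000 × 0.929 = 0.01719
  45–49: 5 × 0.5/1000 × 0.910 = 0.00228
Sum = 1.45790
NRR = 0.48780 × 1.45790 = 0.71116
With NRR below 1 the population is below replacement fertility.

0.711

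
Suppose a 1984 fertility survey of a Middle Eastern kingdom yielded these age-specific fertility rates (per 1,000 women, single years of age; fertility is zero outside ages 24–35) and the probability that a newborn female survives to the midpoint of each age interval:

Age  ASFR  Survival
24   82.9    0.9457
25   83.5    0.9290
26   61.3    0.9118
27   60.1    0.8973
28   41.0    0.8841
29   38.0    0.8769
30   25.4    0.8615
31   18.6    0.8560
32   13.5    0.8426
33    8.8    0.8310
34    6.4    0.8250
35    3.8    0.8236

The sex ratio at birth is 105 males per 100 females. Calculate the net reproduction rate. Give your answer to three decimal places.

Proportion female at birth = 100 / (100 + 105) = 0.48780.
Each age group contributes 1 × ASFR × survival:
  24: 1 × 82.9/1000 × 0.9457 = 0.07840
  25: 1 × 83.5/1000 × 0.9290 = 0.07757
  26: 1 × 61.3/1000 × 0.9118 = 0.05589
  27: 1 × 60.1/1000 × 0.8973 = 0.05393
  28: 1 × 41.0/1000 × 0.8841 = 0.03625
  29: 1 × 38.0/1000 × 0.8769 = 0.03332
  30: 1 × 25.4/1000 × 0.8615 = 0.02188
  31: 1 × 18.6/1000 × 0.8560 = 0.01592
  32: 1 × 13.5/1000 × 0.8426 = 0.01138
  33: 1 × 8.8/1000 × 0.8310 = 0.00731
  34: 1 × 6.4/1000 × 0.8250 = 0.00528
  35: 1 × 3.8/1000 × 0.8236 = 0.00313
Sum = 0.40026
NRR = 0.48780 × 0.40026 = 0.19525
NRR < 1, so the cohort does not fully replace itself.

0.195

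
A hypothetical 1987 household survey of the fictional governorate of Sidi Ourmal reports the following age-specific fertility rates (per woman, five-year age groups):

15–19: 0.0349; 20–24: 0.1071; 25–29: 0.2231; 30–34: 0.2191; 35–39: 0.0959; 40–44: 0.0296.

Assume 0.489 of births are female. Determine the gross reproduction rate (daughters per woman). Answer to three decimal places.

Proportion female at birth = 0.489.
Sum of ASFRs = 0.0349 + 0.1071 + 0.2231 + 0.2191 + 0.0959 + 0.0296 = 0.7097
TFR = 5 × 0.7097 = 3.5485
GRR = 0.489 × 3.5485 = 1.73522

1.735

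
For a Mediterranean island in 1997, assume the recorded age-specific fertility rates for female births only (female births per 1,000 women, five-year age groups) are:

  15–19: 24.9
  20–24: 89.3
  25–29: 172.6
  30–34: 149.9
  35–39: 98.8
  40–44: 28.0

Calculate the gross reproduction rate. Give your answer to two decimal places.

Sum of female ASFRs = 24.9 + 89.3 + 172.6 + 149.9 + 98.8 + 28.0 = 563.5
GRR = 5 × 563.5 / 1000 = 2.8175

2.82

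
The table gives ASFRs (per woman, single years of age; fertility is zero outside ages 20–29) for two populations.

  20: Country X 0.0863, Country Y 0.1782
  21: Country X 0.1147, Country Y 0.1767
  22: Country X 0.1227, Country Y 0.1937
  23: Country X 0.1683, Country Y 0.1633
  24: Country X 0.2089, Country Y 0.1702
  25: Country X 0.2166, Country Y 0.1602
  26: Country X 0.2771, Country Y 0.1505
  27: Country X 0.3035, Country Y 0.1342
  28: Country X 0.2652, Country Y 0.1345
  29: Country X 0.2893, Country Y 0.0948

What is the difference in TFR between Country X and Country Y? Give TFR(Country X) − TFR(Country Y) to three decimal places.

0.496

Country X:
  Sum of ASFRs = 0.0863 + 0.1147 + 0.1227 + 0.1683 + 0.2089 + 0.2166 + 0.2771 + 0.3035 + 0.2652 + 0.2893 = 2.0526
  TFR = 2.0526
Country Y:
  Sum of ASFRs = 0.1782 + 0.1767 + 0.1937 + 0.1633 + 0.1702 + 0.1602 + 0.1505 + 0.1342 + 0.1345 + 0.0948 = 1.5563
  TFR = 1.5563
Difference = 2.0526 − 1.5563 = 0.4963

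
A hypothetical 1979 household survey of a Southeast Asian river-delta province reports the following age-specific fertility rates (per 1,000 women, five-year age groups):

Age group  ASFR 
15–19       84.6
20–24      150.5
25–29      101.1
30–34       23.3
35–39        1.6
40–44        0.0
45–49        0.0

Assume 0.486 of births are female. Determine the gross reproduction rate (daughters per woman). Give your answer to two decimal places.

0.88

Proportion female at birth = 0.486.
Sum of ASFRs = 84.6 + 150.5 + 101.1 + 23.3 + 1.6 + 0.0 + 0.0 = 361.1
TFR = 5 × 361.1 / 1000 = 1.8055
GRR = 0.486 × 1.8055 = 0.87747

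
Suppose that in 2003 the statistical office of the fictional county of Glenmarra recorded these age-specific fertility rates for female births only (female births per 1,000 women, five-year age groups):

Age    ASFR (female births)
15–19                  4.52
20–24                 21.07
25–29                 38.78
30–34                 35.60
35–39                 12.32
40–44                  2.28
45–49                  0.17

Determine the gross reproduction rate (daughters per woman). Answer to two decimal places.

Sum of female ASFRs = 4.52 + 21.07 + 38.78 + 35.60 + 12.32 + 2.28 + 0.17 = 114.74
GRR = 5 × 114.74 / 1000 = 0.5737

0.57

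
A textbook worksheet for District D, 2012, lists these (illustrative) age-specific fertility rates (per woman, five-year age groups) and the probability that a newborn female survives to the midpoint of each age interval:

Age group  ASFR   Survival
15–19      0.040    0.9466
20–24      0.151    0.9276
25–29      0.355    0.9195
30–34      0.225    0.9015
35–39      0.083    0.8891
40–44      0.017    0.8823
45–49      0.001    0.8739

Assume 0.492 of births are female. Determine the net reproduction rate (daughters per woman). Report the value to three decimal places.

Proportion female at birth = 0.492.
Each age group contributes 5 × ASFR × survival:
  15–19: 5 × 0.040 × 0.9466 = 0.18932
  20–24: 5 × 0.151 × 0.9276 = 0.70034
  25–29: 5 × 0.355 × 0.9195 = 1.63211
  30–34: 5 × 0.225 × 0.9015 = 1.01419
  35–39: 5 × 0.083 × 0.8891 = 0.36898
  40–44: 5 × 0.017 × 0.8823 = 0.07500
  45–49: 5 × 0.001 × 0.8739 = 0.00437
Sum = 3.98431
NRR = 0.492 × 3.98431 = 1.96028

1.960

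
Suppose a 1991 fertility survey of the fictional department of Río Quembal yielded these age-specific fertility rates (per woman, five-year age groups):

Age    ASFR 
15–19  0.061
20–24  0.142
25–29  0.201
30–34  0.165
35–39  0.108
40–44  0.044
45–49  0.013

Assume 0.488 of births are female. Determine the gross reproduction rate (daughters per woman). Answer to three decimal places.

1.791

Proportion female at birth = 0.488.
Sum of ASFRs = 0.061 + 0.142 + 0.201 + 0.165 + 0.108 + 0.044 + 0.013 = 0.734
TFR = 5 × 0.734 = 3.67
GRR = 0.488 × 3.67 = 1.79096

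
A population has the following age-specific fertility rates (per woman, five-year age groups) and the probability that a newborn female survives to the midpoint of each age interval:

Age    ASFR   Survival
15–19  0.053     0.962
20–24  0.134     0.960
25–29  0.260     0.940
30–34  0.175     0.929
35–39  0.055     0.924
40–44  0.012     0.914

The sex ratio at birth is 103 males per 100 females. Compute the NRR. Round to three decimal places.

1.597

Proportion female at birth = 100 / (100 + 103) = 0.49261.
Each age group contributes 5 × ASFR × survival:
  15–19: 5 × 0.053 × 0.962 = 0.25493
  20–24: 5 × 0.134 × 0.960 = 0.64320
  25–29: 5 × 0.260 × 0.940 = 1.22200
  30–34: 5 × 0.175 × 0.929 = 0.81288
  35–39: 5 × 0.055 × 0.924 = 0.25410
  40–44: 5 × 0.012 × 0.914 = 0.05484
Sum = 3.24195
NRR = 0.49261 × 3.24195 = 1.59702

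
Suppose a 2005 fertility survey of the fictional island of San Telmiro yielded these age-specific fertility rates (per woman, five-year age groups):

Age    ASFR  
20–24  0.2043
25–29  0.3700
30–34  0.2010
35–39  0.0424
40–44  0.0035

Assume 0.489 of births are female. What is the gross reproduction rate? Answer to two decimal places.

2.01

Proportion female at birth = 0.489.
Sum of ASFRs = 0.2043 + 0.3700 + 0.2010 + 0.0424 + 0.0035 = 0.8212
TFR = 5 × 0.8212 = 4.106
GRR = 0.489 × 4.106 = 2.00783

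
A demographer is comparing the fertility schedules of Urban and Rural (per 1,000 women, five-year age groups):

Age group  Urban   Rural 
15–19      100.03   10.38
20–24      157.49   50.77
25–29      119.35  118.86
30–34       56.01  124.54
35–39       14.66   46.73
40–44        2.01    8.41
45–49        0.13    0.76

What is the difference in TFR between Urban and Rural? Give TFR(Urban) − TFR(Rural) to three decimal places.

0.446

Urban:
  Sum of ASFRs = 100.03 + 157.49 + 119.35 + 56.01 + 14.66 + 2.01 + 0.13 = 449.68
  TFR = 5 × 449.68 / 1000 = 2.2484
Rural:
  Sum of ASFRs = 10.38 + 50.77 + 118.86 + 124.54 + 46.73 + 8.41 + 0.76 = 360.45
  TFR = 5 × 360.45 / 1000 = 1.80225
Difference = 2.2484 − 1.80225 = 0.44615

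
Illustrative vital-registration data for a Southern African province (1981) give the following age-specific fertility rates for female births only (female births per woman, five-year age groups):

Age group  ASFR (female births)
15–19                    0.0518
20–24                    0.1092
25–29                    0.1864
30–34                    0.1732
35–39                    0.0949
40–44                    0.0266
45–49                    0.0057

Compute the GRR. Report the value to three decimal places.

Sum of female ASFRs = 0.0518 + 0.1092 + 0.1864 + 0.1732 + 0.0949 + 0.0266 + 0.0057 = 0.6478
GRR = 5 × 0.6478 = 3.239

3.239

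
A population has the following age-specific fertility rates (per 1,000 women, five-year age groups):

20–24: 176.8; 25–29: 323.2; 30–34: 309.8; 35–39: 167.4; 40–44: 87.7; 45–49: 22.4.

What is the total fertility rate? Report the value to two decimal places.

5.44

Sum of ASFRs = 176.8 + 323.2 + 309.8 + 167.4 + 87.7 + 22.4 = 1087.3
TFR = 5 × 1087.3 / 1000 = 5.4365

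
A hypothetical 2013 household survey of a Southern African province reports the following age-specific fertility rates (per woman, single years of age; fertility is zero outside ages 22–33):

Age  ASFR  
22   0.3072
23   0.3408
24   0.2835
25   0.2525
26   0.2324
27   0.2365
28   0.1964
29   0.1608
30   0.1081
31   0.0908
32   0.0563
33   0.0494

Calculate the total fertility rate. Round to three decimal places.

Sum of ASFRs = 0.3072 + 0.3408 + 0.2835 + 0.2525 + 0.2324 + 0.2365 + 0.1964 + 0.1608 + 0.1081 + 0.0908 + 0.0563 + 0.0494 = 2.3147
TFR = 2.3147

2.315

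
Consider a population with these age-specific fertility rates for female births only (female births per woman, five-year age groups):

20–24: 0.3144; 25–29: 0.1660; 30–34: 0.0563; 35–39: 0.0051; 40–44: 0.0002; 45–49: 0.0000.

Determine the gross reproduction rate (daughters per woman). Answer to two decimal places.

Sum of female ASFRs = 0.3144 + 0.1660 + 0.0563 + 0.0051 + 0.0002 + 0.0000 = 0.5420
GRR = 5 × 0.5420 = 2.71

2.71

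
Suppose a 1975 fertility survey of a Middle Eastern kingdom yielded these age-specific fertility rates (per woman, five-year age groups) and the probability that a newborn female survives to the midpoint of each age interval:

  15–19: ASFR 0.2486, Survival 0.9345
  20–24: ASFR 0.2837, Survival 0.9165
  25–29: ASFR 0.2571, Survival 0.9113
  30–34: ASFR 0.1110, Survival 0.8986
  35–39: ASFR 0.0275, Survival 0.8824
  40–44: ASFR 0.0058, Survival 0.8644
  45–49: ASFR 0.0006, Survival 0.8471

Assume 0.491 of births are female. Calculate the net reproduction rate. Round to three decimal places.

2.102

Proportion female at birth = 0.491.
Weighting each age-specific rate by interval width and survival:
  15–19: 5 × 0.2486 × 0.9345 = 1.16158
  20–24: 5 × 0.2837 × 0.9165 = 1.30006
  25–29: 5 × 0.2571 × 0.9113 = 1.17148
  30–34: 5 × 0.1110 × 0.8986 = 0.49872
  35–39: 5 × 0.0275 × 0.8824 = 0.12133
  40–44: 5 × 0.0058 × 0.8644 = 0.02507
  45–49: 5 × 0.0006 × 0.8471 = 0.00254
Sum = 4.28078
NRR = 0.491 × 4.28078 = 2.10186
An NRR exceeding 1 indicates intrinsic growth under these rates.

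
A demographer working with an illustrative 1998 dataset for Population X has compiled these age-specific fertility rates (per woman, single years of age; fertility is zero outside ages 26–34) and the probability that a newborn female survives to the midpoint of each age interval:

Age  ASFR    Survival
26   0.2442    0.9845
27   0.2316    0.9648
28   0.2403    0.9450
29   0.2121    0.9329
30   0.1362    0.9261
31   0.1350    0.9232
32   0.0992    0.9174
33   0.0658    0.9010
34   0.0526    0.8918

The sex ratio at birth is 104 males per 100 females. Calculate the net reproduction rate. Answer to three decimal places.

Proportion female at birth = 100 / (100 + 104) = 0.49020.
Survival-weighted fertility by age (1·fₓ·Sₓ):
  26: 1 × 0.2442 × 0.9845 = 0.24041
  27: 1 × 0.2316 × 0.9648 = 0.22345
  28: 1 × 0.2403 × 0.9450 = 0.22708
  29: 1 × 0.2121 × 0.9329 = 0.19787
  30: 1 × 0.1362 × 0.9261 = 0.12613
  31: 1 × 0.1350 × 0.9232 = 0.12463
  32: 1 × 0.0992 × 0.9174 = 0.09101
  33: 1 × 0.0658 × 0.9010 = 0.05929
  34: 1 × 0.0526 × 0.8918 = 0.04691
Sum = 1.33678
NRR = 0.49020 × 1.33678 = 0.65529
With NRR below 1 the population is below replacement fertility.

0.655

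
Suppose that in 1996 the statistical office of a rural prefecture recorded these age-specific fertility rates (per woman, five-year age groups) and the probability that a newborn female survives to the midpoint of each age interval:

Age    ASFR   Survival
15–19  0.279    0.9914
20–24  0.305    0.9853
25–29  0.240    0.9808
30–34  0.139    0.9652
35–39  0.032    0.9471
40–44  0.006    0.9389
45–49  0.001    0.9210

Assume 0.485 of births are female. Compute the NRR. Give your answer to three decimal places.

2.385

Proportion female at birth = 0.485.
Survival-weighted fertility by age (5·fₓ·Sₓ):
  15–19: 5 × 0.279 × 0.9914 = 1.38300
  20–24: 5 × 0.305 × 0.9853 = 1.50258
  25–29: 5 × 0.240 × 0.9808 = 1.17696
  30–34: 5 × 0.139 × 0.9652 = 0.67081
  35–39: 5 × 0.032 × 0.9471 = 0.15154
  40–44: 5 × 0.006 × 0.9389 = 0.02817
  45–49: 5 × 0.001 × 0.9210 = 0.00461
Sum = 4.91767
NRR = 0.485 × 4.91767 = 2.38507
With NRR above 1 the population is above replacement fertility.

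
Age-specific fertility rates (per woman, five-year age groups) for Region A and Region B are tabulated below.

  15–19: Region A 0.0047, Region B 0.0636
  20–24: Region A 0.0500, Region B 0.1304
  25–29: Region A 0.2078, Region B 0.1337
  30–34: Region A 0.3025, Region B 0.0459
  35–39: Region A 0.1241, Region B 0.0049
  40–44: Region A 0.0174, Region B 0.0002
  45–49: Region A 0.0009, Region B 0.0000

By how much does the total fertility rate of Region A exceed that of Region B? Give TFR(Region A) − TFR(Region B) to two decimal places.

Region A:
  Sum of ASFRs = 0.0047 + 0.0500 + 0.2078 + 0.3025 + 0.1241 + 0.0174 + 0.0009 = 0.7074
  TFR = 5 × 0.7074 = 3.537
Region B:
  Sum of ASFRs = 0.0636 + 0.1304 + 0.1337 + 0.0459 + 0.0049 + 0.0002 + 0.0000 = 0.3787
  TFR = 5 × 0.3787 = 1.8935
Difference = 3.537 − 1.8935 = 1.6435

1.64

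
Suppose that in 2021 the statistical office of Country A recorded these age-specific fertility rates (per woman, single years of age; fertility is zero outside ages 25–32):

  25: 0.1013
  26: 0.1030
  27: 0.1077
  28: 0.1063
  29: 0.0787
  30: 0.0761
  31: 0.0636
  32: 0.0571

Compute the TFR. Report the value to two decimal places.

Sum of ASFRs = 0.1013 + 0.1030 + 0.1077 + 0.1063 + 0.0787 + 0.0761 + 0.0636 + 0.0571 = 0.6938
TFR = 0.6938

0.69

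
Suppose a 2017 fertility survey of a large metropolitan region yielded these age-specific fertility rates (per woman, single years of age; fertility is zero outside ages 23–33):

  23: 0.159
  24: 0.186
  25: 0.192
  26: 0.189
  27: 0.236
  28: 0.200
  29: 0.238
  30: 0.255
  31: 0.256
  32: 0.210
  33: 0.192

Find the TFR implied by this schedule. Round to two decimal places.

Sum of ASFRs = 0.159 + 0.186 + 0.192 + 0.189 + 0.236 + 0.200 + 0.238 + 0.255 + 0.256 + 0.210 + 0.192 = 2.313
TFR = 2.313

2.31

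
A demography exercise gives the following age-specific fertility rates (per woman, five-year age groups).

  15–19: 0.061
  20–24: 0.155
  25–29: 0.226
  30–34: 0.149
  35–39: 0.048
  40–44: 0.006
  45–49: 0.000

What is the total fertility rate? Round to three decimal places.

3.225

Sum of ASFRs = 0.061 + 0.155 + 0.226 + 0.149 + 0.048 + 0.006 + 0.000 = 0.645
TFR = 5 × 0.645 = 3.225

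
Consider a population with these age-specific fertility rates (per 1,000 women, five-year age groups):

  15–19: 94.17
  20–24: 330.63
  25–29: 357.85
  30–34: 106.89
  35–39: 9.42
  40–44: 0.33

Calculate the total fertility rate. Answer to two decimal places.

Sum of ASFRs = 94.17 + 330.63 + 357.85 + 106.89 + 9.42 + 0.33 = 899.29
TFR = 5 × 899.29 / 1000 = 4.49645

4.50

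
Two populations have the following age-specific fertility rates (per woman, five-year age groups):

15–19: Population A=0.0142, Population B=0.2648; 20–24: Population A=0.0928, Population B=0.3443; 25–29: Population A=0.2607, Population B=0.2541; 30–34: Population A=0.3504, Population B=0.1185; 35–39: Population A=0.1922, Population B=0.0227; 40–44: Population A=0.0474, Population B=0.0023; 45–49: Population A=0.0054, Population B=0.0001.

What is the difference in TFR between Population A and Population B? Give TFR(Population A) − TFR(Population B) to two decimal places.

-0.22

Population A:
  Sum of ASFRs = 0.0142 + 0.0928 + 0.2607 + 0.3504 + 0.1922 + 0.0474 + 0.0054 = 0.9631
  TFR = 5 × 0.9631 = 4.8155
Population B:
  Sum of ASFRs = 0.2648 + 0.3443 + 0.2541 + 0.1185 + 0.0227 + 0.0023 + 0.0001 = 1.0068
  TFR = 5 × 1.0068 = 5.034
Difference = 4.8155 − 5.034 = -0.2185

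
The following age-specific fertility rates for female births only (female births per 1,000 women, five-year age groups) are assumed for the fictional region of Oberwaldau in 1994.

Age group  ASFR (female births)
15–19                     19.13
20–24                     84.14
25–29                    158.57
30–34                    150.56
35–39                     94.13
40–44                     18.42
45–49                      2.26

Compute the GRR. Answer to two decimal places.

2.64

Sum of female ASFRs = 19.13 + 84.14 + 158.57 + 150.56 + 94.13 + 18.42 + 2.26 = 527.21
GRR = 5 × 527.21 / 1000 = 2.63605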